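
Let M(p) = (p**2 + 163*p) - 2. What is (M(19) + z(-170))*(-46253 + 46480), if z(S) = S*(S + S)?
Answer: 13905112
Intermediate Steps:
M(p) = -2 + p**2 + 163*p
z(S) = 2*S**2 (z(S) = S*(2*S) = 2*S**2)
(M(19) + z(-170))*(-46253 + 46480) = ((-2 + 19**2 + 163*19) + 2*(-170)**2)*(-46253 + 46480) = ((-2 + 361 + 3097) + 2*28900)*227 = (3456 + 57800)*227 = 61256*227 = 13905112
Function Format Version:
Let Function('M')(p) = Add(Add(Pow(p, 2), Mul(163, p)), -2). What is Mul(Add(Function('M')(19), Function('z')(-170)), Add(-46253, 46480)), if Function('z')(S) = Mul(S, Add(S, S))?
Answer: 13905112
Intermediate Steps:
Function('M')(p) = Add(-2, Pow(p, 2), Mul(163, p))
Function('z')(S) = Mul(2, Pow(S, 2)) (Function('z')(S) = Mul(S, Mul(2, S)) = Mul(2, Pow(S, 2)))
Mul(Add(Function('M')(19), Function('z')(-170)), Add(-46253, 46480)) = Mul(Add(Add(-2, Pow(19, 2), Mul(163, 19)), Mul(2, Pow(-170, 2))), Add(-46253, 46480)) = Mul(Add(Add(-2, 361, 3097), Mul(2, 28900)), 227) = Mul(Add(3456, 57800), 227) = Mul(61256, 227) = 13905112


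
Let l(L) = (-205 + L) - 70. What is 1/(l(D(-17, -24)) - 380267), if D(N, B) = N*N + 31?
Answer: -1/380222 ≈ -2.6300e-6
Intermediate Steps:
D(N, B) = 31 + N² (D(N, B) = N² + 31 = 31 + N²)
l(L) = -275 + L
1/(l(D(-17, -24)) - 380267) = 1/((-275 + (31 + (-17)²)) - 380267) = 1/((-275 + (31 + 289)) - 380267) = 1/((-275 + 320) - 380267) = 1/(45 - 380267) = 1/(-380222) = -1/380222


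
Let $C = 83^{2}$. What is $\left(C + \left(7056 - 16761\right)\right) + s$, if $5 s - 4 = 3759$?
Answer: $- \frac{10317}{5} \approx -2063.4$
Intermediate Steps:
$s = \frac{3763}{5}$ ($s = \frac{4}{5} + \frac{1}{5} \cdot 3759 = \frac{4}{5} + \frac{3759}{5} = \frac{3763}{5} \approx 752.6$)
$C = 6889$
$\left(C + \left(7056 - 16761\right)\right) + s = \left(6889 + \left(7056 - 16761\right)\right) + \frac{3763}{5} = \left(6889 - 9705\right) + \frac{3763}{5} = -2816 + \frac{3763}{5} = - \frac{10317}{5}$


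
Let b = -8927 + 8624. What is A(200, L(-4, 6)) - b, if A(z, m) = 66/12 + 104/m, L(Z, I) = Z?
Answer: 565/2 ≈ 282.50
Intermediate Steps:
A(z, m) = 11/2 + 104/m (A(z, m) = 66*(1/12) + 104/m = 11/2 + 104/m)
b = -303
A(200, L(-4, 6)) - b = (11/2 + 104/(-4)) - 1*(-303) = (11/2 + 104*(-¼)) + 303 = (11/2 - 26) + 303 = -41/2 + 303 = 565/2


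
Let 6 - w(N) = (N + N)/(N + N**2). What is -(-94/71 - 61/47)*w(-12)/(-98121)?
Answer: -594932/3601727547 ≈ -0.00016518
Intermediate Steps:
w(N) = 6 - 2*N/(N + N**2) (w(N) = 6 - (N + N)/(N + N**2) = 6 - 2*N/(N + N**2))
-(-94/71 - 61/47)*w(-12)/(-98121) = -(-94/71 - 61/47)*(2*(2 + 3*(-12))/(1 - 12))/(-98121) = -(-94*1/71 - 61*1/47)*(2*(2 - 36)/(-11))*(-1)/98121 = -(-94/71 - 61/47)*(2*(-1/11)*(-34))*(-1)/98121 = -(-8749/3337*68/11)*(-1)/98121 = -(-594932)*(-1)/(36707*98121) = -1*594932/3601727547 = -594932/3601727547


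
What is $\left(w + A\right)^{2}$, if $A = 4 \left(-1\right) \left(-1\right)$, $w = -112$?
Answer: $11664$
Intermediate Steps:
$A = 4$ ($A = \left(-4\right) \left(-1\right) = 4$)
$\left(w + A\right)^{2} = \left(-112 + 4\right)^{2} = \left(-108\right)^{2} = 11664$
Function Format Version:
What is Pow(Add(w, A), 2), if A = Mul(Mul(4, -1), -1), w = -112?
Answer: 11664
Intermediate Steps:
A = 4 (A = Mul(-4, -1) = 4)
Pow(Add(w, A), 2) = Pow(Add(-112, 4), 2) = Pow(-108, 2) = 11664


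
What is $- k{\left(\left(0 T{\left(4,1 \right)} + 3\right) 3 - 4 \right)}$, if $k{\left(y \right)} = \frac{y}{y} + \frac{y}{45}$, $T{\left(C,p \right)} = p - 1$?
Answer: $- \frac{10}{9} \approx -1.1111$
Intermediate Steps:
$T{\left(C,p \right)} = -1 + p$ ($T{\left(C,p \right)} = p - 1 = -1 + p$)
$k{\left(y \right)} = 1 + \frac{y}{45}$ ($k{\left(y \right)} = 1 + y \frac{1}{45} = 1 + \frac{y}{45}$)
$- k{\left(\left(0 T{\left(4,1 \right)} + 3\right) 3 - 4 \right)} = - (1 + \frac{\left(0 \left(-1 + 1\right) + 3\right) 3 - 4}{45}) = - (1 + \frac{\left(0 \cdot 0 + 3\right) 3 - 4}{45}) = - (1 + \frac{\left(0 + 3\right) 3 - 4}{45}) = - (1 + \frac{3 \cdot 3 - 4}{45}) = - (1 + \frac{9 - 4}{45}) = - (1 + \frac{1}{45} \cdot 5) = - (1 + \frac{1}{9}) = \left(-1\right) \frac{10}{9} = - \frac{10}{9}$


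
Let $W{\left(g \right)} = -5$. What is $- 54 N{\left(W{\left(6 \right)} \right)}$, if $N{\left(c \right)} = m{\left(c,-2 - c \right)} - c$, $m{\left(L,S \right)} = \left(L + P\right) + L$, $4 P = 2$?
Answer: $243$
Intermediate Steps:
$P = \frac{1}{2}$ ($P = \frac{1}{4} \cdot 2 = \frac{1}{2} \approx 0.5$)
$m{\left(L,S \right)} = \frac{1}{2} + 2 L$ ($m{\left(L,S \right)} = \left(L + \frac{1}{2}\right) + L = \left(\frac{1}{2} + L\right) + L = \frac{1}{2} + 2 L$)
$N{\left(c \right)} = \frac{1}{2} + c$ ($N{\left(c \right)} = \left(\frac{1}{2} + 2 c\right) - c = \frac{1}{2} + c$)
$- 54 N{\left(W{\left(6 \right)} \right)} = - 54 \left(\frac{1}{2} - 5\right) = \left(-54\right) \left(- \frac{9}{2}\right) = 243$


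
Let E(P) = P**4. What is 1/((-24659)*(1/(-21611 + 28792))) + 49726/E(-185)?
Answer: -8410242644691/28884335061875 ≈ -0.29117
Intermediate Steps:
1/((-24659)*(1/(-21611 + 28792))) + 49726/E(-185) = 1/((-24659)*(1/(-21611 + 28792))) + 49726/((-185)**4) = -1/(24659*(1/7181)) + 49726/1171350625 = -1/(24659*1/7181) + 49726*(1/1171350625) = -1/24659*7181 + 49726/1171350625 = -7181/24659 + 49726/1171350625 = -8410242644691/28884335061875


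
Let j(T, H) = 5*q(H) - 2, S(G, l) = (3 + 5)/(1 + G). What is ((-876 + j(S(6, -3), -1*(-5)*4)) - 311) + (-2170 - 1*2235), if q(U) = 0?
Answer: -5594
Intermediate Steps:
S(G, l) = 8/(1 + G)
j(T, H) = -2 (j(T, H) = 5*0 - 2 = 0 - 2 = -2)
((-876 + j(S(6, -3), -1*(-5)*4)) - 311) + (-2170 - 1*2235) = ((-876 - 2) - 311) + (-2170 - 1*2235) = (-878 - 311) + (-2170 - 2235) = -1189 - 4405 = -5594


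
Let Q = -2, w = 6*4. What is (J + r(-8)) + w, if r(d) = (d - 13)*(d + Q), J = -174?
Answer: 60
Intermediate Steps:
w = 24
r(d) = (-13 + d)*(-2 + d) (r(d) = (d - 13)*(d - 2) = (-13 + d)*(-2 + d))
(J + r(-8)) + w = (-174 + (26 + (-8)**2 - 15*(-8))) + 24 = (-174 + (26 + 64 + 120)) + 24 = (-174 + 210) + 24 = 36 + 24 = 60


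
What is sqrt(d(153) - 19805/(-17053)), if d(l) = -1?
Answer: 8*sqrt(733279)/17053 ≈ 0.40172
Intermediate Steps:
sqrt(d(153) - 19805/(-17053)) = sqrt(-1 - 19805/(-17053)) = sqrt(-1 - 19805*(-1/17053)) = sqrt(-1 + 19805/17053) = sqrt(2752/17053) = 8*sqrt(733279)/17053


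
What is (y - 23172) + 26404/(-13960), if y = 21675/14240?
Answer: -115161113969/4969760 ≈ -23172.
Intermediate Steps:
y = 4335/2848 (y = 21675*(1/14240) = 4335/2848 ≈ 1.5221)
(y - 23172) + 26404/(-13960) = (4335/2848 - 23172) + 26404/(-13960) = -65989521/2848 + 26404*(-1/13960) = -65989521/2848 - 6601/3490 = -115161113969/4969760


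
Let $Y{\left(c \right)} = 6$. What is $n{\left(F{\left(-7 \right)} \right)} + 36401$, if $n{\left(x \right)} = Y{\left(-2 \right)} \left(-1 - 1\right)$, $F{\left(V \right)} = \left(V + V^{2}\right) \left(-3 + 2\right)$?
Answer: $36389$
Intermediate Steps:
$F{\left(V \right)} = - V - V^{2}$ ($F{\left(V \right)} = \left(V + V^{2}\right) \left(-1\right) = - V - V^{2}$)
$n{\left(x \right)} = -12$ ($n{\left(x \right)} = 6 \left(-1 - 1\right) = 6 \left(-2\right) = -12$)
$n{\left(F{\left(-7 \right)} \right)} + 36401 = -12 + 36401 = 36389$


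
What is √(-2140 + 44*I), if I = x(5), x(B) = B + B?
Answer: 10*I*√17 ≈ 41.231*I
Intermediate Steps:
x(B) = 2*B
I = 10 (I = 2*5 = 10)
√(-2140 + 44*I) = √(-2140 + 44*10) = √(-2140 + 440) = √(-1700) = 10*I*√17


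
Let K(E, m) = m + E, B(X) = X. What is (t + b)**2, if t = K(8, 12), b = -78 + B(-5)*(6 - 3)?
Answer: 5329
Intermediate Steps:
K(E, m) = E + m
b = -93 (b = -78 - 5*(6 - 3) = -78 - 5*3 = -78 - 15 = -93)
t = 20 (t = 8 + 12 = 20)
(t + b)**2 = (20 - 93)**2 = (-73)**2 = 5329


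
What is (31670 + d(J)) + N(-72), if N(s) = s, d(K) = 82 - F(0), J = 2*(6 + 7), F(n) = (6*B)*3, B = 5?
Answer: 31590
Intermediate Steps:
F(n) = 90 (F(n) = (6*5)*3 = 30*3 = 90)
J = 26 (J = 2*13 = 26)
d(K) = -8 (d(K) = 82 - 1*90 = 82 - 90 = -8)
(31670 + d(J)) + N(-72) = (31670 - 8) - 72 = 31662 - 72 = 31590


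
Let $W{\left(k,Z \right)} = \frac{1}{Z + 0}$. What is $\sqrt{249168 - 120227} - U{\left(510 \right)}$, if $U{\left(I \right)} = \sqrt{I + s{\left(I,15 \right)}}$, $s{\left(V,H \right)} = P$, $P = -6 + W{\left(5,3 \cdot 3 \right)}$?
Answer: $\sqrt{128941} - \frac{\sqrt{4537}}{3} \approx 336.63$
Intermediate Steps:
$W{\left(k,Z \right)} = \frac{1}{Z}$
$P = - \frac{53}{9}$ ($P = -6 + \frac{1}{3 \cdot 3} = -6 + \frac{1}{9} = - \frac{53}{9} \approx -5.8889$)
$s{\left(V,H \right)} = - \frac{53}{9}$
$U{\left(I \right)} = \sqrt{- \frac{53}{9} + I}$ ($U{\left(I \right)} = \sqrt{I - \frac{53}{9}} = \sqrt{- \frac{53}{9} + I}$)
$\sqrt{249168 - 120227} - U{\left(510 \right)} = \sqrt{249168 - 120227} - \frac{\sqrt{-53 + 9 \cdot 510}}{3} = \sqrt{128941} - \frac{\sqrt{-53 + 4590}}{3} = \sqrt{128941} - \frac{\sqrt{4537}}{3}$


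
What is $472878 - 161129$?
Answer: $311749$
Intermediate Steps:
$472878 - 161129 = 311749$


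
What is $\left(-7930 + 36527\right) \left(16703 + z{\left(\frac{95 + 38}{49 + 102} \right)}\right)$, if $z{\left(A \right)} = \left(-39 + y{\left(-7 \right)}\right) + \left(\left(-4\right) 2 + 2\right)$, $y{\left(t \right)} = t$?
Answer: $476168647$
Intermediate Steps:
$z{\left(A \right)} = -52$ ($z{\left(A \right)} = \left(-39 - 7\right) + \left(\left(-4\right) 2 + 2\right) = -46 + \left(-8 + 2\right) = -46 - 6 = -52$)
$\left(-7930 + 36527\right) \left(16703 + z{\left(\frac{95 + 38}{49 + 102} \right)}\right) = \left(-7930 + 36527\right) \left(16703 - 52\right) = 28597 \cdot 16651 = 476168647$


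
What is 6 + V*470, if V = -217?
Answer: -101984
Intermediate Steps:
6 + V*470 = 6 - 217*470 = 6 - 101990 = -101984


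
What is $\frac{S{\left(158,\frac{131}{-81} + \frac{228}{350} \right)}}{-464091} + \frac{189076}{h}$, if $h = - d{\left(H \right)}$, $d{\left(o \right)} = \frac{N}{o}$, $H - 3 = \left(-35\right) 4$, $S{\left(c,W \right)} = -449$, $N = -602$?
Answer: $- \frac{6010770054097}{139691391} \approx -43029.0$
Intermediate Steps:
$H = -137$ ($H = 3 - 140 = -137$)
$d{\left(o \right)} = - \frac{602}{o}$
$h = - \frac{602}{137}$ ($h = - \frac{-602}{-137} = - \frac{\left(-602\right) \left(-1\right)}{137} = \left(-1\right) \frac{602}{137} = - \frac{602}{137} \approx -4.3942$)
$\frac{S{\left(158,\frac{131}{-81} + \frac{228}{350} \right)}}{-464091} + \frac{189076}{h} = - \frac{449}{-464091} + \frac{189076}{- \frac{602}{137}} = \left(-449\right) \left(- \frac{1}{464091}\right) + 189076 \left(- \frac{137}{602}\right) = \frac{449}{464091} - \frac{12951706}{301} = - \frac{6010770054097}{139691391}$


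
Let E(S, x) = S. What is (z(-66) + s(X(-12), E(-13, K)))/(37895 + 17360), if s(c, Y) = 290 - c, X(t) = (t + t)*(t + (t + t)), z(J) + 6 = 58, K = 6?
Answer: -522/55255 ≈ -0.0094471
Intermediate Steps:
z(J) = 52 (z(J) = -6 + 58 = 52)
X(t) = 6*t**2 (X(t) = (2*t)*(t + 2*t) = (2*t)*(3*t) = 6*t**2)
(z(-66) + s(X(-12), E(-13, K)))/(37895 + 17360) = (52 + (290 - 6*(-12)**2))/(37895 + 17360) = (52 + (290 - 6*144))/55255 = (52 + (290 - 1*864))*(1/55255) = (52 + (290 - 864))*(1/55255) = (52 - 574)*(1/55255) = -522*1/55255 = -522/55255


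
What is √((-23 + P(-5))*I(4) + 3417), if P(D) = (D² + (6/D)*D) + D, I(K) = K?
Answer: 3*√381 ≈ 58.558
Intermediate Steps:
P(D) = 6 + D + D² (P(D) = (D² + 6) + D = (6 + D²) + D = 6 + D + D²)
√((-23 + P(-5))*I(4) + 3417) = √((-23 + (6 - 5 + (-5)²))*4 + 3417) = √((-23 + (6 - 5 + 25))*4 + 3417) = √((-23 + 26)*4 + 3417) = √(3*4 + 3417) = √(12 + 3417) = √3429 = 3*√381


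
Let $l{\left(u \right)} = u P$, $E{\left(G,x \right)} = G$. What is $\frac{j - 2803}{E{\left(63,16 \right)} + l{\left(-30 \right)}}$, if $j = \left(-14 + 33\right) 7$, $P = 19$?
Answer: $\frac{890}{169} \approx 5.2663$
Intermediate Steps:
$l{\left(u \right)} = 19 u$ ($l{\left(u \right)} = u 19 = 19 u$)
$j = 133$ ($j = 19 \cdot 7 = 133$)
$\frac{j - 2803}{E{\left(63,16 \right)} + l{\left(-30 \right)}} = \frac{133 - 2803}{63 + 19 \left(-30\right)} = - \frac{2670}{63 - 570} = - \frac{2670}{-507} = \left(-2670\right) \left(- \frac{1}{507}\right) = \frac{890}{169}$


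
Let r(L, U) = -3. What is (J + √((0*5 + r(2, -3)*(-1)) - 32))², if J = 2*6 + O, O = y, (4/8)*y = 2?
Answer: (16 + I*√29)² ≈ 227.0 + 172.33*I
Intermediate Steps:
y = 4 (y = 2*2 = 4)
O = 4
J = 16 (J = 2*6 + 4 = 12 + 4 = 16)
(J + √((0*5 + r(2, -3)*(-1)) - 32))² = (16 + √((0*5 - 3*(-1)) - 32))² = (16 + √((0 + 3) - 32))² = (16 + √(3 - 32))² = (16 + √(-29))² = (16 + I*√29)²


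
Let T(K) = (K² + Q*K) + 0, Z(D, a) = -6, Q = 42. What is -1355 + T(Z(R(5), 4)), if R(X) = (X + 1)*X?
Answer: -1571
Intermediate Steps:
R(X) = X*(1 + X) (R(X) = (1 + X)*X = X*(1 + X))
T(K) = K² + 42*K (T(K) = (K² + 42*K) + 0 = K² + 42*K)
-1355 + T(Z(R(5), 4)) = -1355 - 6*(42 - 6) = -1355 - 6*36 = -1355 - 216 = -1571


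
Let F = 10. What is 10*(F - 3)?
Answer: 70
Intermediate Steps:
10*(F - 3) = 10*(10 - 3) = 10*7 = 70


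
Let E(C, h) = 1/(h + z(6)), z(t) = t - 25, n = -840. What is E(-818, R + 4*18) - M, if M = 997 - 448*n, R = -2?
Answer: -19243166/51 ≈ -3.7732e+5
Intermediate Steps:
z(t) = -25 + t
M = 377317 (M = 997 - 448*(-840) = 997 + 376320 = 377317)
E(C, h) = 1/(-19 + h) (E(C, h) = 1/(h + (-25 + 6)) = 1/(h - 19) = 1/(-19 + h))
E(-818, R + 4*18) - M = 1/(-19 + (-2 + 4*18)) - 1*377317 = 1/(-19 + (-2 + 72)) - 377317 = 1/(-19 + 70) - 377317 = 1/51 - 377317 = -19243166/51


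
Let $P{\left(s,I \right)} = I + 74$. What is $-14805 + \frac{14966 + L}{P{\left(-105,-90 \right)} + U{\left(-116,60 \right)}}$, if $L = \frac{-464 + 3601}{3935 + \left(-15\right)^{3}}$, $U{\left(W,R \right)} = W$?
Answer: $- \frac{367589899}{24640} \approx -14918.0$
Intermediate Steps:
$L = \frac{3137}{560}$ ($L = \frac{3137}{3935 - 3375} = \frac{3137}{560} \approx 5.6018$)
$P{\left(s,I \right)} = 74 + I$
$-14805 + \frac{14966 + L}{P{\left(-105,-90 \right)} + U{\left(-116,60 \right)}} = -14805 + \frac{14966 + \frac{3137}{560}}{\left(74 - 90\right) - 116} = -14805 + \frac{8384097}{560 \left(-16 - 116\right)} = -14805 + \frac{8384097}{560 \left(-132\right)} = -14805 + \frac{8384097}{560} \left(- \frac{1}{132}\right) = -14805 - \frac{2794699}{24640} = - \frac{367589899}{24640}$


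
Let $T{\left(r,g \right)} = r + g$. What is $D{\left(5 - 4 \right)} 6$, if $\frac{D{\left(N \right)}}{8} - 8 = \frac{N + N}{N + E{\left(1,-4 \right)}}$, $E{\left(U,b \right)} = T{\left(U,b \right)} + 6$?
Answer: $408$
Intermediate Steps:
$T{\left(r,g \right)} = g + r$
$E{\left(U,b \right)} = 6 + U + b$ ($E{\left(U,b \right)} = \left(b + U\right) + 6 = \left(U + b\right) + 6 = 6 + U + b$)
$D{\left(N \right)} = 64 + \frac{16 N}{3 + N}$ ($D{\left(N \right)} = 64 + 8 \frac{N + N}{N + \left(6 + 1 - 4\right)} = 64 + 8 \frac{2 N}{N + 3} = 64 + 8 \frac{2 N}{3 + N} = 64 + \frac{16 N}{3 + N}$)
$D{\left(5 - 4 \right)} 6 = \frac{16 \left(12 + 5 \left(5 - 4\right)\right)}{3 + \left(5 - 4\right)} 6 = \frac{16 \left(12 + 5 \cdot 1\right)}{3 + 1} \cdot 6 = \frac{16 \left(12 + 5\right)}{4} \cdot 6 = 16 \cdot \frac{1}{4} \cdot 17 \cdot 6 = 68 \cdot 6 = 408$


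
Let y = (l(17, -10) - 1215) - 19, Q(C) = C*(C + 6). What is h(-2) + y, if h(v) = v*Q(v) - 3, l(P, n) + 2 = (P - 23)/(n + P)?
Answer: -8567/7 ≈ -1223.9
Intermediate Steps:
Q(C) = C*(6 + C)
l(P, n) = -2 + (-23 + P)/(P + n) (l(P, n) = -2 + (P - 23)/(n + P) = -2 + (-23 + P)/(P + n))
h(v) = -3 + v²*(6 + v) (h(v) = v*(v*(6 + v)) - 3 = v²*(6 + v) - 3 = -3 + v²*(6 + v))
y = -8658/7 (y = ((-23 - 1*17 - 2*(-10))/(17 - 10) - 1215) - 19 = ((-23 - 17 + 20)/7 - 1215) - 19 = ((⅐)*(-20) - 1215) - 19 = (-20/7 - 1215) - 19 = -8525/7 - 19 = -8658/7 ≈ -1236.9)
h(-2) + y = (-3 + (-2)²*(6 - 2)) - 8658/7 = (-3 + 4*4) - 8658/7 = (-3 + 16) - 8658/7 = 13 - 8658/7 = -8567/7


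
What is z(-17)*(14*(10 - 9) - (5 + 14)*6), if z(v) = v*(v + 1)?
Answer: -27200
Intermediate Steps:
z(v) = v*(1 + v)
z(-17)*(14*(10 - 9) - (5 + 14)*6) = (-17*(1 - 17))*(14*(10 - 9) - (5 + 14)*6) = (-17*(-16))*(14*1 - 19*6) = 272*(14 - 1*114) = 272*(14 - 114) = 272*(-100) = -27200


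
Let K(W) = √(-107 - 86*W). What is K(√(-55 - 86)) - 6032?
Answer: -6032 + √(-107 - 86*I*√141) ≈ -6010.6 - 23.809*I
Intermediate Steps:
K(√(-55 - 86)) - 6032 = √(-107 - 86*√(-55 - 86)) - 6032 = √(-107 - 86*I*√141) - 6032 = -6032 + √(-107 - 86*I*√141)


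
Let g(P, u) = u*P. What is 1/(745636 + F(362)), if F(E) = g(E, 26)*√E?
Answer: 186409/130976251292 - 2353*√362/130976251292 ≈ 1.0814e-6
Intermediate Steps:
g(P, u) = P*u
F(E) = 26*E^(3/2) (F(E) = (E*26)*√E = (26*E)*√E = 26*E^(3/2))
1/(745636 + F(362)) = 1/(745636 + 26*362^(3/2)) = 1/(745636 + 26*(362*√362)) = 1/(745636 + 9412*√362)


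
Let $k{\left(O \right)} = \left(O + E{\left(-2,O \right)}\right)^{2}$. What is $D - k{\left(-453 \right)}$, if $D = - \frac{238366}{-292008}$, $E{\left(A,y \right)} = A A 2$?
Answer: $- \frac{28912322917}{146004} \approx -1.9802 \cdot 10^{5}$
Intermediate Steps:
$E{\left(A,y \right)} = 2 A^{2}$ ($E{\left(A,y \right)} = A^{2} \cdot 2 = 2 A^{2}$)
$D = \frac{119183}{146004}$ ($D = \left(-238366\right) \left(- \frac{1}{292008}\right) = \frac{119183}{146004} \approx 0.8163$)
$k{\left(O \right)} = \left(8 + O\right)^{2}$ ($k{\left(O \right)} = \left(O + 2 \left(-2\right)^{2}\right)^{2} = \left(O + 2 \cdot 4\right)^{2} = \left(O + 8\right)^{2} = \left(8 + O\right)^{2}$)
$D - k{\left(-453 \right)} = \frac{119183}{146004} - \left(8 - 453\right)^{2} = \frac{119183}{146004} - \left(-445\right)^{2} = \frac{119183}{146004} - 198025 = - \frac{28912322917}{146004}$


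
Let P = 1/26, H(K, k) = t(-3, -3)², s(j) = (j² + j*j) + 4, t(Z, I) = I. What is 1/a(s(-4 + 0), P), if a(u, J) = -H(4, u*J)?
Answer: -⅑ ≈ -0.11111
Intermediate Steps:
s(j) = 4 + 2*j² (s(j) = (j² + j²) + 4 = 2*j² + 4 = 4 + 2*j²)
H(K, k) = 9 (H(K, k) = (-3)² = 9)
P = 1/26 ≈ 0.038462
a(u, J) = -9 (a(u, J) = -1*9 = -9)
1/a(s(-4 + 0), P) = 1/(-9) = -⅑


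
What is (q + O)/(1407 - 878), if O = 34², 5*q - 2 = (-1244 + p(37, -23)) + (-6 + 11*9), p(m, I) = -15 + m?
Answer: 4653/2645 ≈ 1.7592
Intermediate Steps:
q = -1127/5 (q = ⅖ + ((-1244 + (-15 + 37)) + (-6 + 11*9))/5 = ⅖ + ((-1244 + 22) + (-6 + 99))/5 = ⅖ + (-1222 + 93)/5 = ⅖ + (⅕)*(-1129) = ⅖ - 1129/5 = -1127/5 ≈ -225.40)
O = 1156
(q + O)/(1407 - 878) = (-1127/5 + 1156)/(1407 - 878) = (4653/5)/529 = (4653/5)*(1/529) = 4653/2645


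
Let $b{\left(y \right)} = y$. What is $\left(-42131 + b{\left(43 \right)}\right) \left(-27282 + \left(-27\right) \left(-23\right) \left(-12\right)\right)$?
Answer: $1461884592$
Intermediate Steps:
$\left(-42131 + b{\left(43 \right)}\right) \left(-27282 + \left(-27\right) \left(-23\right) \left(-12\right)\right) = \left(-42131 + 43\right) \left(-27282 + \left(-27\right) \left(-23\right) \left(-12\right)\right) = - 42088 \left(-27282 + 621 \left(-12\right)\right) = - 42088 \left(-27282 - 7452\right) = \left(-42088\right) \left(-34734\right) = 1461884592$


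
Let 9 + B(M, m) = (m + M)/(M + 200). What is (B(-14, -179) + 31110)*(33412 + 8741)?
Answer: 81279316243/62 ≈ 1.3110e+9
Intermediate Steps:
B(M, m) = -9 + (M + m)/(200 + M) (B(M, m) = -9 + (m + M)/(M + 200) = -9 + (M + m)/(200 + M))
(B(-14, -179) + 31110)*(33412 + 8741) = ((-1800 - 179 - 8*(-14))/(200 - 14) + 31110)*(33412 + 8741) = ((-1800 - 179 + 112)/186 + 31110)*42153 = ((1/186)*(-1867) + 31110)*42153 = (-1867/186 + 31110)*42153 = (5784593/186)*42153 = 81279316243/62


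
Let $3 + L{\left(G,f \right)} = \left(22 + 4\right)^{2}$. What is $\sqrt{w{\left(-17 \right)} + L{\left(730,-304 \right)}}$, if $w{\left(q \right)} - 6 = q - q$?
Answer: $\sqrt{679} \approx 26.058$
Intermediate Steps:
$w{\left(q \right)} = 6$ ($w{\left(q \right)} = 6 + \left(q - q\right) = 6 + 0 = 6$)
$L{\left(G,f \right)} = 673$ ($L{\left(G,f \right)} = -3 + \left(22 + 4\right)^{2} = -3 + 26^{2} = -3 + 676 = 673$)
$\sqrt{w{\left(-17 \right)} + L{\left(730,-304 \right)}} = \sqrt{6 + 673} = \sqrt{679}$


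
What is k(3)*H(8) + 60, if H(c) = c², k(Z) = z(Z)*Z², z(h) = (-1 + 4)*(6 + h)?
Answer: 15612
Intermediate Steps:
z(h) = 18 + 3*h (z(h) = 3*(6 + h) = 18 + 3*h)
k(Z) = Z²*(18 + 3*Z) (k(Z) = (18 + 3*Z)*Z² = Z²*(18 + 3*Z))
k(3)*H(8) + 60 = (3*3²*(6 + 3))*8² + 60 = (3*9*9)*64 + 60 = 243*64 + 60 = 15552 + 60 = 15612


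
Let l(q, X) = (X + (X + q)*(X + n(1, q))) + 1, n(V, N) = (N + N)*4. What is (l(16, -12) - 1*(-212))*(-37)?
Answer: -24605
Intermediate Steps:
n(V, N) = 8*N (n(V, N) = (2*N)*4 = 8*N)
l(q, X) = 1 + X + (X + q)*(X + 8*q) (l(q, X) = (X + (X + q)*(X + 8*q)) + 1 = 1 + X + (X + q)*(X + 8*q))
(l(16, -12) - 1*(-212))*(-37) = ((1 - 12 + (-12)**2 + 8*16**2 + 9*(-12)*16) - 1*(-212))*(-37) = ((1 - 12 + 144 + 8*256 - 1728) + 212)*(-37) = ((1 - 12 + 144 + 2048 - 1728) + 212)*(-37) = (453 + 212)*(-37) = 665*(-37) = -24605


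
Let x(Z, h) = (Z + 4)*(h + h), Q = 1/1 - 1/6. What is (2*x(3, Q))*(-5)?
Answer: -350/3 ≈ -116.67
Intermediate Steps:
Q = ⅚ (Q = 1*1 - 1*⅙ = 1 - ⅙ = ⅚ ≈ 0.83333)
x(Z, h) = 2*h*(4 + Z) (x(Z, h) = (4 + Z)*(2*h) = 2*h*(4 + Z))
(2*x(3, Q))*(-5) = (2*(2*(⅚)*(4 + 3)))*(-5) = (2*(2*(⅚)*7))*(-5) = (2*(35/3))*(-5) = (70/3)*(-5) = -350/3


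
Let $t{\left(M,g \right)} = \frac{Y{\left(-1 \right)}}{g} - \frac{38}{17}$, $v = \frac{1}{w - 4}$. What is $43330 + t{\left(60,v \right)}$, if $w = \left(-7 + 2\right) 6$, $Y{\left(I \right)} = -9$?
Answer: $\frac{741774}{17} \approx 43634.0$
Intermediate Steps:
$w = -30$ ($w = \left(-5\right) 6 = -30$)
$v = - \frac{1}{34}$ ($v = \frac{1}{-30 - 4} = \frac{1}{-34} = - \frac{1}{34} \approx -0.029412$)
$t{\left(M,g \right)} = - \frac{38}{17} - \frac{9}{g}$ ($t{\left(M,g \right)} = - \frac{9}{g} - \frac{38}{17} = - \frac{38}{17} - \frac{9}{g}$)
$43330 + t{\left(60,v \right)} = 43330 - \left(\frac{38}{17} + \frac{9}{- \frac{1}{34}}\right) = 43330 - - \frac{5164}{17} = 43330 + \left(- \frac{38}{17} + 306\right) = 43330 + \frac{5164}{17} = \frac{741774}{17}$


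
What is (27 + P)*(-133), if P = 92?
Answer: -15827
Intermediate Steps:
(27 + P)*(-133) = (27 + 92)*(-133) = 119*(-133) = -15827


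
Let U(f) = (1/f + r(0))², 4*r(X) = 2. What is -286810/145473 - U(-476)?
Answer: -73155335497/32960690448 ≈ -2.2195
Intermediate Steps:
r(X) = ½ (r(X) = (¼)*2 = ½)
U(f) = (½ + 1/f)² (U(f) = (1/f + ½)² = (½ + 1/f)²)
-286810/145473 - U(-476) = -286810/145473 - (2 - 476)²/(4*(-476)²) = -286810*1/145473 - (-474)²/(4*226576) = -286810/145473 - 224676/(4*226576) = -286810/145473 - 1*56169/226576 = -286810/145473 - 56169/226576 = -73155335497/32960690448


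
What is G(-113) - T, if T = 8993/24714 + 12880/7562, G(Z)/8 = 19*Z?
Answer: -1605181018277/93443634 ≈ -17178.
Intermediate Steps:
G(Z) = 152*Z (G(Z) = 8*(19*Z) = 152*Z)
T = 193160693/93443634 (T = 8993*(1/24714) + 12880*(1/7562) = 8993/24714 + 6440/3781 = 193160693/93443634 ≈ 2.0671)
G(-113) - T = 152*(-113) - 1*193160693/93443634 = -17176 - 193160693/93443634 = -1605181018277/93443634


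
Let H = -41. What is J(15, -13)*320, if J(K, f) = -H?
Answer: 13120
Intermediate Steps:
J(K, f) = 41 (J(K, f) = -1*(-41) = 41)
J(15, -13)*320 = 41*320 = 13120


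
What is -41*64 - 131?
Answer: -2755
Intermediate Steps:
-41*64 - 131 = -2624 - 131 = -2755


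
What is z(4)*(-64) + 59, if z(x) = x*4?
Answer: -965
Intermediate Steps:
z(x) = 4*x
z(4)*(-64) + 59 = (4*4)*(-64) + 59 = 16*(-64) + 59 = -1024 + 59 = -965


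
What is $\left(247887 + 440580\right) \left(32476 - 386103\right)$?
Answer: $-243460519809$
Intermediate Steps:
$\left(247887 + 440580\right) \left(32476 - 386103\right) = 688467 \left(-353627\right) = -243460519809$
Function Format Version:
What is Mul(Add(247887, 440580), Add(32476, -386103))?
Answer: -243460519809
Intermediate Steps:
Mul(Add(247887, 440580), Add(32476, -386103)) = Mul(688467, -353627) = -243460519809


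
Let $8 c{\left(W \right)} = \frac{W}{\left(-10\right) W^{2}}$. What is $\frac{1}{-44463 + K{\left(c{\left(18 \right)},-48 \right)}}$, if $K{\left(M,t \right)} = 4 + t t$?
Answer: $- \frac{1}{42155} \approx -2.3722 \cdot 10^{-5}$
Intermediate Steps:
$c{\left(W \right)} = - \frac{1}{80 W}$ ($c{\left(W \right)} = \frac{W \frac{1}{\left(-10\right) W^{2}}}{8} = \frac{W \left(- \frac{1}{10 W^{2}}\right)}{8} = \frac{\left(- \frac{1}{10}\right) \frac{1}{W}}{8} = - \frac{1}{80 W}$)
$K{\left(M,t \right)} = 4 + t^{2}$
$\frac{1}{-44463 + K{\left(c{\left(18 \right)},-48 \right)}} = \frac{1}{-44463 + \left(4 + \left(-48\right)^{2}\right)} = \frac{1}{-44463 + \left(4 + 2304\right)} = \frac{1}{-44463 + 2308} = \frac{1}{-42155} = - \frac{1}{42155}$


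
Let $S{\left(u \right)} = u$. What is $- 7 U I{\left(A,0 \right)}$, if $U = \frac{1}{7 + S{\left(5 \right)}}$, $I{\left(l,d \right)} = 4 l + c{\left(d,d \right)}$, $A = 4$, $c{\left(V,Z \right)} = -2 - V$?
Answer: $- \frac{49}{6} \approx -8.1667$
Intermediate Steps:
$I{\left(l,d \right)} = -2 - d + 4 l$ ($I{\left(l,d \right)} = 4 l - \left(2 + d\right) = -2 - d + 4 l$)
$U = \frac{1}{12}$ ($U = \frac{1}{7 + 5} = \frac{1}{12} \approx 0.083333$)
$- 7 U I{\left(A,0 \right)} = \left(-7\right) \frac{1}{12} \left(-2 - 0 + 4 \cdot 4\right) = - \frac{7 \left(-2 + 0 + 16\right)}{12} = \left(- \frac{7}{12}\right) 14 = - \frac{49}{6}$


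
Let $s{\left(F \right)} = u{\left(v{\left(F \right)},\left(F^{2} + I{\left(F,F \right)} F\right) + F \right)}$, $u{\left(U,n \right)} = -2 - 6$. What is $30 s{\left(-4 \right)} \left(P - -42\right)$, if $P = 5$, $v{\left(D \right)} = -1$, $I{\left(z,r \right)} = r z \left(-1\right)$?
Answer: $-11280$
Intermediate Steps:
$I{\left(z,r \right)} = - r z$
$u{\left(U,n \right)} = -8$ ($u{\left(U,n \right)} = -2 - 6 = -8$)
$s{\left(F \right)} = -8$
$30 s{\left(-4 \right)} \left(P - -42\right) = 30 \left(-8\right) \left(5 - -42\right) = - 240 \left(5 + 42\right) = \left(-240\right) 47 = -11280$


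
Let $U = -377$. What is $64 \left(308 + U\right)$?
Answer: $-4416$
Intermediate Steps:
$64 \left(308 + U\right) = 64 \left(308 - 377\right) = 64 \left(-69\right) = -4416$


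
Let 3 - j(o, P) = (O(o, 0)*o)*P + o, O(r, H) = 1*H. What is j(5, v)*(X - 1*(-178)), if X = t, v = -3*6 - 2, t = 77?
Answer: -510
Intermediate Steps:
v = -20 (v = -18 - 2 = -20)
O(r, H) = H
X = 77
j(o, P) = 3 - o (j(o, P) = 3 - ((0*o)*P + o) = 3 - (0*P + o) = 3 - (0 + o) = 3 - o)
j(5, v)*(X - 1*(-178)) = (3 - 1*5)*(77 - 1*(-178)) = (3 - 5)*(77 + 178) = -2*255 = -510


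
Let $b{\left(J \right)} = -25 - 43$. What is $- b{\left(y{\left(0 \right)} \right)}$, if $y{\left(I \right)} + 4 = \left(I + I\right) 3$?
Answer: $68$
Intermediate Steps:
$y{\left(I \right)} = -4 + 6 I$ ($y{\left(I \right)} = -4 + \left(I + I\right) 3 = -4 + 2 I 3 = -4 + 6 I$)
$b{\left(J \right)} = -68$ ($b{\left(J \right)} = -25 - 43 = -68$)
$- b{\left(y{\left(0 \right)} \right)} = \left(-1\right) \left(-68\right) = 68$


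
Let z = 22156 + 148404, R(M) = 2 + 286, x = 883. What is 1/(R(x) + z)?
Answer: 1/170848 ≈ 5.8532e-6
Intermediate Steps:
R(M) = 288
z = 170560
1/(R(x) + z) = 1/(288 + 170560) = 1/170848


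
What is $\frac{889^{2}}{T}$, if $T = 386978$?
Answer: $\frac{790321}{386978} \approx 2.0423$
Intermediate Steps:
$\frac{889^{2}}{T} = \frac{889^{2}}{386978} = 790321 \cdot \frac{1}{386978} = \frac{790321}{386978}$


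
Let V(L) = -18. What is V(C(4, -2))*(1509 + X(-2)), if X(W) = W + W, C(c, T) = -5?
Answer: -27090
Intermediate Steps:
X(W) = 2*W
V(C(4, -2))*(1509 + X(-2)) = -18*(1509 + 2*(-2)) = -18*(1509 - 4) = -18*1505 = -27090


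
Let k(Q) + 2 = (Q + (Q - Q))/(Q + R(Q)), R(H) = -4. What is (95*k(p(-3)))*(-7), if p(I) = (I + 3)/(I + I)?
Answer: 1330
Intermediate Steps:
p(I) = (3 + I)/(2*I) (p(I) = (3 + I)/((2*I)) = (3 + I)*(1/(2*I)) = (3 + I)/(2*I))
k(Q) = -2 + Q/(-4 + Q) (k(Q) = -2 + (Q + (Q - Q))/(Q - 4) = -2 + (Q + 0)/(-4 + Q) = -2 + Q/(-4 + Q))
(95*k(p(-3)))*(-7) = (95*((8 - (3 - 3)/(2*(-3)))/(-4 + (1/2)*(3 - 3)/(-3))))*(-7) = (95*((8 - (-1)*0/(2*3))/(-4 + (1/2)*(-1/3)*0)))*(-7) = (95*((8 - 1*0)/(-4 + 0)))*(-7) = (95*((8 + 0)/(-4)))*(-7) = (95*(-1/4*8))*(-7) = (95*(-2))*(-7) = -190*(-7) = 1330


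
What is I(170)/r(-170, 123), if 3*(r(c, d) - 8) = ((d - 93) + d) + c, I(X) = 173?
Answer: 519/7 ≈ 74.143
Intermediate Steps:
r(c, d) = -23 + c/3 + 2*d/3 (r(c, d) = 8 + (((d - 93) + d) + c)/3 = 8 + (((-93 + d) + d) + c)/3 = 8 + ((-93 + 2*d) + c)/3 = 8 + (-93 + c + 2*d)/3 = 8 + (-31 + c/3 + 2*d/3) = -23 + c/3 + 2*d/3)
I(170)/r(-170, 123) = 173/(-23 + (⅓)*(-170) + (⅔)*123) = 173/(-23 - 170/3 + 82) = 173/(7/3) = 173*(3/7) = 519/7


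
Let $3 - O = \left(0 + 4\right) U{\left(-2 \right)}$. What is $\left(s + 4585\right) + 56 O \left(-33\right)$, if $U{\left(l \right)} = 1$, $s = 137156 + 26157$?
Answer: $169746$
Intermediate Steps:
$s = 163313$
$O = -1$ ($O = 3 - \left(0 + 4\right) 1 = 3 - 4 \cdot 1 = 3 - 4 = -1$)
$\left(s + 4585\right) + 56 O \left(-33\right) = \left(163313 + 4585\right) + 56 \left(-1\right) \left(-33\right) = 167898 - -1848 = 167898 + 1848 = 169746$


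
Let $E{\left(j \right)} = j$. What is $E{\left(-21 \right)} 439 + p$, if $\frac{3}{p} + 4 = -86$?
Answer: $- \frac{276571}{30} \approx -9219.0$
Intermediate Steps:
$p = - \frac{1}{30}$ ($p = \frac{3}{-4 - 86} = \frac{3}{-90} = 3 \left(- \frac{1}{90}\right) = - \frac{1}{30} \approx -0.033333$)
$E{\left(-21 \right)} 439 + p = \left(-21\right) 439 - \frac{1}{30} = -9219 - \frac{1}{30} = - \frac{276571}{30}$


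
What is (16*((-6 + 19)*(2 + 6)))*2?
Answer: 3328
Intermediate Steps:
(16*((-6 + 19)*(2 + 6)))*2 = (16*(13*8))*2 = (16*104)*2 = 1664*2 = 3328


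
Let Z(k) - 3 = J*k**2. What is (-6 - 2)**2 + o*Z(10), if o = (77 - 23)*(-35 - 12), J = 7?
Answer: -1784150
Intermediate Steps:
Z(k) = 3 + 7*k**2
o = -2538 (o = 54*(-47) = -2538)
(-6 - 2)**2 + o*Z(10) = (-6 - 2)**2 - 2538*(3 + 7*10**2) = (-8)**2 - 2538*(3 + 7*100) = 64 - 2538*(3 + 700) = 64 - 2538*703 = 64 - 1784214 = -1784150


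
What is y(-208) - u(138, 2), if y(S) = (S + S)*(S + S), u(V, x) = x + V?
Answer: 172916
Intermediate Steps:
u(V, x) = V + x
y(S) = 4*S² (y(S) = (2*S)*(2*S) = 4*S²)
y(-208) - u(138, 2) = 4*(-208)² - (138 + 2) = 4*43264 - 1*140 = 173056 - 140 = 172916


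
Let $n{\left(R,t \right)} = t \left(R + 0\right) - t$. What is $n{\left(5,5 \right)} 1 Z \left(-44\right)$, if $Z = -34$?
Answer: $29920$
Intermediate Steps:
$n{\left(R,t \right)} = - t + R t$ ($n{\left(R,t \right)} = t R - t = R t - t = - t + R t$)
$n{\left(5,5 \right)} 1 Z \left(-44\right) = 5 \left(-1 + 5\right) 1 \left(-34\right) \left(-44\right) = 5 \cdot 4 \cdot 1 \left(-34\right) \left(-44\right) = 20 \cdot 1 \left(-34\right) \left(-44\right) = 20 \left(-34\right) \left(-44\right) = \left(-680\right) \left(-44\right) = 29920$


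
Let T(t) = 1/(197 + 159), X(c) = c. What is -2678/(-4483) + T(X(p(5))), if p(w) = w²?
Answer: 957851/1595948 ≈ 0.60018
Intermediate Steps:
T(t) = 1/356
-2678/(-4483) + T(X(p(5))) = -2678/(-4483) + 1/356 = -2678*(-1/4483) + 1/356 = 2678/4483 + 1/356 = 957851/1595948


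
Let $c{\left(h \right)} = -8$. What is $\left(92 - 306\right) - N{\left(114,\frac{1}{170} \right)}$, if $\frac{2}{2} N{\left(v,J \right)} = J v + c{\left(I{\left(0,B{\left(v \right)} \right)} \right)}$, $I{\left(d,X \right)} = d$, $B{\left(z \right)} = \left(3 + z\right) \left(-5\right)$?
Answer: $- \frac{17567}{85} \approx -206.67$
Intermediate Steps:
$B{\left(z \right)} = -15 - 5 z$
$N{\left(v,J \right)} = -8 + J v$ ($N{\left(v,J \right)} = J v - 8 = -8 + J v$)
$\left(92 - 306\right) - N{\left(114,\frac{1}{170} \right)} = \left(92 - 306\right) - \left(-8 + \frac{1}{170} \cdot 114\right) = -214 - \left(-8 + \frac{57}{85}\right) = -214 - - \frac{623}{85} = -214 + \frac{623}{85} = - \frac{17567}{85}$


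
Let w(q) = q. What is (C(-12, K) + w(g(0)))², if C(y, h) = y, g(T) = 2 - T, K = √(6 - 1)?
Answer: 100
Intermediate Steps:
K = √5 ≈ 2.2361
(C(-12, K) + w(g(0)))² = (-12 + (2 - 1*0))² = (-12 + (2 + 0))² = (-12 + 2)² = (-10)² = 100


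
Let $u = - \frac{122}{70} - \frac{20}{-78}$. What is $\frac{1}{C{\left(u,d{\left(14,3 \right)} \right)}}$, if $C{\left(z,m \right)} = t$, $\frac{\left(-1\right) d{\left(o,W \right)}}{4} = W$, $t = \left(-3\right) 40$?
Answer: $- \frac{1}{120} \approx -0.0083333$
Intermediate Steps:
$t = -120$
$d{\left(o,W \right)} = - 4 W$
$u = - \frac{2029}{1365}$ ($u = \left(-122\right) \frac{1}{70} - - \frac{10}{39} = - \frac{61}{35} + \frac{10}{39} = - \frac{2029}{1365} \approx -1.4864$)
$C{\left(z,m \right)} = -120$
$\frac{1}{C{\left(u,d{\left(14,3 \right)} \right)}} = \frac{1}{-120} = - \frac{1}{120}$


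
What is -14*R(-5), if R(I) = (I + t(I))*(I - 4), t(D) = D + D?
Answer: -1890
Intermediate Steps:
t(D) = 2*D
R(I) = 3*I*(-4 + I) (R(I) = (I + 2*I)*(I - 4) = (3*I)*(-4 + I) = 3*I*(-4 + I))
-14*R(-5) = -42*(-5)*(-4 - 5) = -42*(-5)*(-9) = -14*135 = -1890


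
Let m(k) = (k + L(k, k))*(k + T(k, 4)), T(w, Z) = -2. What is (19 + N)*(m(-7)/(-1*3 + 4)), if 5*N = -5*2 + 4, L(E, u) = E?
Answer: 11214/5 ≈ 2242.8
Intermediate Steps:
m(k) = 2*k*(-2 + k) (m(k) = (k + k)*(k - 2) = (2*k)*(-2 + k) = 2*k*(-2 + k))
N = -6/5 (N = (-5*2 + 4)/5 = (-10 + 4)/5 = (1/5)*(-6) = -6/5 ≈ -1.2000)
(19 + N)*(m(-7)/(-1*3 + 4)) = (19 - 6/5)*((2*(-7)*(-2 - 7))/(-1*3 + 4)) = 89*((2*(-7)*(-9))/(-3 + 4))/5 = 89*(126/1)/5 = 89*(126*1)/5 = (89/5)*126 = 11214/5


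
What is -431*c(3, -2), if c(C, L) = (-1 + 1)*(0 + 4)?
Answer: 0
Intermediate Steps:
c(C, L) = 0 (c(C, L) = 0*4 = 0)
-431*c(3, -2) = -431*0 = 0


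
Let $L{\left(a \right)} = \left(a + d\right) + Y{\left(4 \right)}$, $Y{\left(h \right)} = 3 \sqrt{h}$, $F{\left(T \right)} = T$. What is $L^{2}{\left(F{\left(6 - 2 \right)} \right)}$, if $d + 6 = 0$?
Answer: $16$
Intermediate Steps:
$d = -6$ ($d = -6 + 0 = -6$)
$L{\left(a \right)} = a$ ($L{\left(a \right)} = \left(a - 6\right) + 3 \sqrt{4} = \left(-6 + a\right) + 3 \cdot 2 = \left(-6 + a\right) + 6 = a$)
$L^{2}{\left(F{\left(6 - 2 \right)} \right)} = \left(6 - 2\right)^{2} = 4^{2} = 16$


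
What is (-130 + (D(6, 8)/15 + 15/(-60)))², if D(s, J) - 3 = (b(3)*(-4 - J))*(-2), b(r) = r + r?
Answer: 5803281/400 ≈ 14508.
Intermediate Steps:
b(r) = 2*r
D(s, J) = 51 + 12*J (D(s, J) = 3 + ((2*3)*(-4 - J))*(-2) = 3 + (6*(-4 - J))*(-2) = 3 + (-24 - 6*J)*(-2) = 3 + (48 + 12*J) = 51 + 12*J)
(-130 + (D(6, 8)/15 + 15/(-60)))² = (-130 + ((51 + 12*8)/15 + 15/(-60)))² = (-130 + ((51 + 96)*(1/15) + 15*(-1/60)))² = (-130 + (147*(1/15) - ¼))² = (-130 + (49/5 - ¼))² = (-130 + 191/20)² = (-2409/20)² = 5803281/400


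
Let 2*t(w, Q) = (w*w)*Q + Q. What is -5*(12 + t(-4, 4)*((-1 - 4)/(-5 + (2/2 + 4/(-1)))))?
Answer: -665/4 ≈ -166.25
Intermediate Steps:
t(w, Q) = Q/2 + Q*w²/2 (t(w, Q) = ((w*w)*Q + Q)/2 = (w²*Q + Q)/2 = (Q*w² + Q)/2 = (Q + Q*w²)/2 = Q/2 + Q*w²/2)
-5*(12 + t(-4, 4)*((-1 - 4)/(-5 + (2/2 + 4/(-1))))) = -5*(12 + ((½)*4*(1 + (-4)²))*((-1 - 4)/(-5 + (2/2 + 4/(-1))))) = -5*(12 + ((½)*4*(1 + 16))*(-5/(-5 + (2*(½) + 4*(-1))))) = -5*(12 + ((½)*4*17)*(-5/(-5 + (1 - 4)))) = -5*(12 + 34*(-5/(-5 - 3))) = -5*(12 + 34*(-5/(-8))) = -5*(12 + 34*(-5*(-⅛))) = -5*(12 + 34*(5/8)) = -5*(12 + 85/4) = -5*133/4 = -665/4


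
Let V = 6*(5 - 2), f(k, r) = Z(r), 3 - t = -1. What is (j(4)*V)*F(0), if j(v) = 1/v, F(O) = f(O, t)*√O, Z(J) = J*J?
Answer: 0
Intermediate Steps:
Z(J) = J²
t = 4 (t = 3 - 1*(-1) = 3 + 1 = 4)
f(k, r) = r²
F(O) = 16*√O (F(O) = 4²*√O = 16*√O)
V = 18 (V = 6*3 = 18)
(j(4)*V)*F(0) = (18/4)*(16*√0) = ((¼)*18)*(16*0) = (9/2)*0 = 0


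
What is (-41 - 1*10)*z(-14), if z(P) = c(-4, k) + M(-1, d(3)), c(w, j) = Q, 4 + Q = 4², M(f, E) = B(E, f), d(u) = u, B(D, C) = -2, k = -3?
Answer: -510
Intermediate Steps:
M(f, E) = -2
Q = 12 (Q = -4 + 4² = -4 + 16 = 12)
c(w, j) = 12
z(P) = 10 (z(P) = 12 - 2 = 10)
(-41 - 1*10)*z(-14) = (-41 - 1*10)*10 = (-41 - 10)*10 = -51*10 = -510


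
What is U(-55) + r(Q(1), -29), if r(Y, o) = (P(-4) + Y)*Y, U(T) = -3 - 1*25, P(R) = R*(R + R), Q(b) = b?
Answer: 5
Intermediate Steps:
P(R) = 2*R**2 (P(R) = R*(2*R) = 2*R**2)
U(T) = -28 (U(T) = -3 - 25 = -28)
r(Y, o) = Y*(32 + Y) (r(Y, o) = (2*(-4)**2 + Y)*Y = (2*16 + Y)*Y = (32 + Y)*Y = Y*(32 + Y))
U(-55) + r(Q(1), -29) = -28 + 1*(32 + 1) = -28 + 1*33 = -28 + 33 = 5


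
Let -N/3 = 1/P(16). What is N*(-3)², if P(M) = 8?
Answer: -27/8 ≈ -3.3750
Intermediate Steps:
N = -3/8 ≈ -0.37500
N*(-3)² = -3/8*(-3)² = -3/8*9 = -27/8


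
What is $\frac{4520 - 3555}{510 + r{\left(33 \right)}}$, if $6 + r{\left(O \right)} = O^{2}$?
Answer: $\frac{965}{1593} \approx 0.60577$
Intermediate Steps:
$r{\left(O \right)} = -6 + O^{2}$
$\frac{4520 - 3555}{510 + r{\left(33 \right)}} = \frac{4520 - 3555}{510 - \left(6 - 33^{2}\right)} = \frac{965}{510 + \left(-6 + 1089\right)} = \frac{965}{510 + 1083} = \frac{965}{1593}$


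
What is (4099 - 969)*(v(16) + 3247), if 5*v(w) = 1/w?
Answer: 81305193/8 ≈ 1.0163e+7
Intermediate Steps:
v(w) = 1/(5*w)
(4099 - 969)*(v(16) + 3247) = (4099 - 969)*((⅕)/16 + 3247) = 3130*((⅕)*(1/16) + 3247) = 3130*(1/80 + 3247) = 3130*(259761/80) = 81305193/8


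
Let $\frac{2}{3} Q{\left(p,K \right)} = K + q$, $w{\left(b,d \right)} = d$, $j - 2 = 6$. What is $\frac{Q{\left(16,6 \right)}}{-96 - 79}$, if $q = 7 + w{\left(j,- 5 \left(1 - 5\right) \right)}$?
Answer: $- \frac{99}{350} \approx -0.28286$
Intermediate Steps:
$j = 8$ ($j = 2 + 6 = 8$)
$q = 27$ ($q = 7 - 5 \left(1 - 5\right) = 7 - -20 = 7 + 20 = 27$)
$Q{\left(p,K \right)} = \frac{81}{2} + \frac{3 K}{2}$ ($Q{\left(p,K \right)} = \frac{3 \left(K + 27\right)}{2} = \frac{3 \left(27 + K\right)}{2} = \frac{81}{2} + \frac{3 K}{2}$)
$\frac{Q{\left(16,6 \right)}}{-96 - 79} = \frac{\frac{81}{2} + \frac{3}{2} \cdot 6}{-96 - 79} = \frac{\frac{81}{2} + 9}{-175} = \left(- \frac{1}{175}\right) \frac{99}{2} = - \frac{99}{350}$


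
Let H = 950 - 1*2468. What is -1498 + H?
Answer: -3016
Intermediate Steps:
H = -1518 (H = 950 - 2468 = -1518)
-1498 + H = -1498 - 1518 = -3016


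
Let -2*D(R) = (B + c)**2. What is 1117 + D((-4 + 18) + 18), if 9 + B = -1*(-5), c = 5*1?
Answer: 2233/2 ≈ 1116.5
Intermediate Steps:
c = 5
B = -4 (B = -9 - 1*(-5) = -9 + 5 = -4)
D(R) = -1/2 (D(R) = -(-4 + 5)**2/2 = -1/2*1**2 = -1/2*1 = -1/2)
1117 + D((-4 + 18) + 18) = 1117 - 1/2 = 2233/2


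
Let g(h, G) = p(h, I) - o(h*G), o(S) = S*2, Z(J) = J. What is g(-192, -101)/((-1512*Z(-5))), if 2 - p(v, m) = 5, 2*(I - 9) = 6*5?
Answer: -1847/360 ≈ -5.1306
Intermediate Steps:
I = 24 (I = 9 + (6*5)/2 = 9 + (½)*30 = 9 + 15 = 24)
p(v, m) = -3 (p(v, m) = 2 - 1*5 = 2 - 5 = -3)
o(S) = 2*S
g(h, G) = -3 - 2*G*h (g(h, G) = -3 - 2*h*G = -3 - 2*G*h)
g(-192, -101)/((-1512*Z(-5))) = (-3 - 2*(-101)*(-192))/((-1512*(-5))) = (-3 - 38784)/7560 = -38787*1/7560 = -1847/360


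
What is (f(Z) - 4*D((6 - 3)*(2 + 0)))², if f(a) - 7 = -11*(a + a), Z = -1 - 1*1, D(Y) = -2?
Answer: 3481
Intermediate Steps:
Z = -2 (Z = -1 - 1 = -2)
f(a) = 7 - 22*a (f(a) = 7 - 11*(a + a) = 7 - 22*a)
(f(Z) - 4*D((6 - 3)*(2 + 0)))² = ((7 - 22*(-2)) - 4*(-2))² = ((7 + 44) + 8)² = (51 + 8)² = 59² = 3481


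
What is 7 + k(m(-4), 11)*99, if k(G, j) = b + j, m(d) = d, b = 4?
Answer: 1492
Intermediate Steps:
k(G, j) = 4 + j
7 + k(m(-4), 11)*99 = 7 + (4 + 11)*99 = 7 + 15*99 = 7 + 1485 = 1492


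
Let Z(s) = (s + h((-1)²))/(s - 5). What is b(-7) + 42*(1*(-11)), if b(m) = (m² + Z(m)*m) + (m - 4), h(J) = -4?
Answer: -5165/12 ≈ -430.42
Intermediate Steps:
Z(s) = (-4 + s)/(-5 + s) (Z(s) = (s - 4)/(s - 5) = (-4 + s)/(-5 + s))
b(m) = -4 + m + m² + m*(-4 + m)/(-5 + m) (b(m) = (m² + ((-4 + m)/(-5 + m))*m) + (m - 4) = (m² + m*(-4 + m)/(-5 + m)) + (-4 + m) = -4 + m + m² + m*(-4 + m)/(-5 + m))
b(-7) + 42*(1*(-11)) = (20 + (-7)³ - 13*(-7) - 3*(-7)²)/(-5 - 7) + 42*(1*(-11)) = (20 - 343 + 91 - 3*49)/(-12) + 42*(-11) = -(20 - 343 + 91 - 147)/12 - 462 = -1/12*(-379) - 462 = 379/12 - 462 = -5165/12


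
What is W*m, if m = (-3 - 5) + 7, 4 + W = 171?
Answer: -167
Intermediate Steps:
W = 167 (W = -4 + 171 = 167)
m = -1 (m = -8 + 7 = -1)
W*m = 167*(-1) = -167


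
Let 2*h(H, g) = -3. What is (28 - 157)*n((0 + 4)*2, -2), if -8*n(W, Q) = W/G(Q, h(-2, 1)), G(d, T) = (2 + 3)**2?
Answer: 129/25 ≈ 5.1600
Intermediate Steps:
h(H, g) = -3/2 (h(H, g) = (1/2)*(-3) = -3/2)
G(d, T) = 25 (G(d, T) = 5**2 = 25)
n(W, Q) = -W/200 (n(W, Q) = -W/(8*25) = -W/200)
(28 - 157)*n((0 + 4)*2, -2) = (28 - 157)*(-(0 + 4)*2/200) = -(-129)*4*2/200 = -(-129)*8/200 = -129*(-1/25) = 129/25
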